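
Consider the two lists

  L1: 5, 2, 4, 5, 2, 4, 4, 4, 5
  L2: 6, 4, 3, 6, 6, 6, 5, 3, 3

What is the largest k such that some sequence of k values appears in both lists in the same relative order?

Taking 4 [3,2], then 5 [4,7] gives a common subsequence of length 2. dp[9][9] = 2 confirms this is the maximum.

2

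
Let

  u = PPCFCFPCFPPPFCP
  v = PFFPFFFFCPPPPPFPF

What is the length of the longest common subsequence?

Taking P [1,1], then P [2,4], then F [4,8], then C [5,9], then P [7,11], then P [10,12], then P [11,13], then P [12,14], then F [13,15], then P [15,16] gives a common subsequence of length 10. dp[15][17] = 10 confirms this is the maximum.

10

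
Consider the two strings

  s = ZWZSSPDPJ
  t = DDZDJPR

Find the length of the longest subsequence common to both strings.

3

Let dp[i][j] be the LCS length of the first i characters of s and the first j characters of t. dp[i][j] = dp[i-1][j-1]+1 when the i-th and j-th characters match, else max(dp[i-1][j], dp[i][j-1]).
    ·  D  D  Z  D  J  P  R
 ·  0  0  0  0  0  0  0  0
 Z  0  0  0  1  1  1  1  1
 W  0  0  0  1  1  1  1  1
 Z  0  0  0  1  1  1  1  1
 S  0  0  0  1  1  1  1  1
 S  0  0  0  1  1  1  1  1
 P  0  0  0  1  1  1  2  2
 D  0  1  1  1  2  2  2  2
 P  0  1  1  1  2  2  3  3
 J  0  1  1  1  2  3  3  3
dp[9][7] = 3. One LCS (by backtracking along matches): ZDP.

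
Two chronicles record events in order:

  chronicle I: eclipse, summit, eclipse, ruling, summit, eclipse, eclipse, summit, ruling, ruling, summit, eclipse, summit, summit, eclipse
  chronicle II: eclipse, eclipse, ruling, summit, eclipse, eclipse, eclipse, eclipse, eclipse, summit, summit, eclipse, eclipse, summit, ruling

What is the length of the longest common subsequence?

10

One common subsequence of length 10: eclipse at chronicle I[1]=chronicle II[1] → eclipse at chronicle I[3]=chronicle II[2] → ruling at chronicle I[4]=chronicle II[3] → summit at chronicle I[5]=chronicle II[4] → eclipse at chronicle I[6]=chronicle II[8] → eclipse at chronicle I[7]=chronicle II[9] → summit at chronicle I[8]=chronicle II[10] → summit at chronicle I[11]=chronicle II[11] → eclipse at chronicle I[12]=chronicle II[13] → summit at chronicle I[13]=chronicle II[14]. The LCS DP gives dp[15][15] = 10, so this is optimal.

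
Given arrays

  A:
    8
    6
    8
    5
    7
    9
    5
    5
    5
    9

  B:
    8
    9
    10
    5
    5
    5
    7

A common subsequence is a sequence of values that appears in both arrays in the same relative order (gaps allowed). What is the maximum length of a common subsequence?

Match 8 at A[3]=B[1]; then 9 at A[6]=B[2]; then 5 at A[7]=B[4]; then 5 at A[8]=B[5]; then 5 at A[9]=B[6] — 5 values in the same relative order in both. The LCS DP gives dp[10][7] = 5, so this is optimal.

5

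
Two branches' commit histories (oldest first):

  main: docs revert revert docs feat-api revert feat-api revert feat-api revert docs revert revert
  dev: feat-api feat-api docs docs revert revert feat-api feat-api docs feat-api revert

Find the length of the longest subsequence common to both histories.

7

Pick docs [1,4] → revert [2,5] → revert [3,6] → feat-api [5,7] → feat-api [7,8] → feat-api [9,10] → revert [13,11]; all 7 commits appear in both, in order. The LCS DP gives dp[13][11] = 7, so this is optimal.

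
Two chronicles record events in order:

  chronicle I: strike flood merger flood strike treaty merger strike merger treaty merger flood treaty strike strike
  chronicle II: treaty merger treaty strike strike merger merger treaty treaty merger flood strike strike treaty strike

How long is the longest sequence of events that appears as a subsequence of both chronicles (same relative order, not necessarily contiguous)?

Pick strike at chronicle I[1]=chronicle II[4] → strike at chronicle I[5]=chronicle II[5] → merger at chronicle I[7]=chronicle II[6] → merger at chronicle I[9]=chronicle II[7] → treaty at chronicle I[10]=chronicle II[9] → merger at chronicle I[11]=chronicle II[10] → flood at chronicle I[12]=chronicle II[11] → treaty at chronicle I[13]=chronicle II[14] → strike at chronicle I[15]=chronicle II[15]; all 9 events appear in both, in order. The LCS DP gives dp[15][15] = 9, so this is optimal.

9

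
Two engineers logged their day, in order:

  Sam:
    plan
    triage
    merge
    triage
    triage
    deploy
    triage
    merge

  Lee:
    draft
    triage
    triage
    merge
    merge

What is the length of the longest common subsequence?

3

Taking triage (Sam #2, Lee #3); then merge (Sam #3, Lee #4); then merge (Sam #8, Lee #5) gives a common subsequence of length 3, and the DP table's final entry dp[8][5] is also 3, so no common subsequence is longer.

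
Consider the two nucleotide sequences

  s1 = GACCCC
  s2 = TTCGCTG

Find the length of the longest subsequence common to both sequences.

2

Let dp[i][j] be the LCS length of the first i bases of s1 and the first j bases of s2. dp[i][j] = dp[i-1][j-1]+1 when the i-th and j-th bases match, else max(dp[i-1][j], dp[i][j-1]).
    ·  T  T  C  G  C  T  G
 ·  0  0  0  0  0  0  0  0
 G  0  0  0  0  1  1  1  1
 A  0  0  0  0  1  1  1  1
 C  0  0  0  1  1  2  2  2
 C  0  0  0  1  1  2  2  2
 C  0  0  0  1  1  2  2  2
 C  0  0  0  1  1  2  2  2
dp[6][7] = 2. One LCS (by backtracking along matches): GC.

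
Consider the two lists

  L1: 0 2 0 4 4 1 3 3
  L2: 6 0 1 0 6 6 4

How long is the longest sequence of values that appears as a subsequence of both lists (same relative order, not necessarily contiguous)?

Let dp[i][j] be the LCS length of the first i values of L1 and the first j values of L2. dp[i][j] = dp[i-1][j-1]+1 when the i-th and j-th values match, else max(dp[i-1][j], dp[i][j-1]).
    ·  6  0  1  0  6  6  4
 ·  0  0  0  0  0  0  0  0
 0  0  0  1  1  1  1  1  1
 2  0  0  1  1  1  1  1  1
 0  0  0  1  1  2  2  2  2
 4  0  0  1  1  2  2  2  3
 4  0  0  1  1  2  2  2  3
 1  0  0  1  2  2  2  2  3
 3  0  0  1  2  2  2  2  3
 3  0  0  1  2  2  2  2  3
dp[8][7] = 3. One LCS (by backtracking along matches): 0, 0, 4.

3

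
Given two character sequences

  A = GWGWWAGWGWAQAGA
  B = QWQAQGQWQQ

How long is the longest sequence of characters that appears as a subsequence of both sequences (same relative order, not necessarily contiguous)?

Let dp[i][j] be the LCS length of the first i characters of A and the first j characters of B. dp[i][j] = dp[i-1][j-1]+1 when the i-th and j-th characters match, else max(dp[i-1][j], dp[i][j-1]).
    ·  Q  W  Q  A  Q  G  Q  W  Q  Q
 ·  0  0  0  0  0  0  0  0  0  0  0
 G  0  0  0  0  0  0  1  1  1  1  1
 W  0  0  1  1  1  1  1  1  2  2  2
 G  0  0  1  1  1  1  2  2  2  2  2
 W  0  0  1  1  1  1  2  2  3  3  3
 W  0  0  1  1  1  1  2  2  3  3  3
 A  0  0  1  1  2  2  2  2  3  3  3
 G  0  0  1  1  2  2  3  3  3  3  3
 W  0  0  1  1  2  2  3  3  4  4  4
 G  0  0  1  1  2  2  3  3  4  4  4
 W  0  0  1  1  2  2  3  3  4  4  4
 A  0  0  1  1  2  2  3  3  4  4  4
 Q  0  1  1  2  2  3  3  4  4  5  5
 A  0  1  1  2  3  3  3  4  4  5  5
 G  0  1  1  2  3  3  4  4  4  5  5
 A  0  1  1  2  3  3  4  4  4  5  5
dp[15][10] = 5. One LCS (by backtracking along matches): WAGWQ.

5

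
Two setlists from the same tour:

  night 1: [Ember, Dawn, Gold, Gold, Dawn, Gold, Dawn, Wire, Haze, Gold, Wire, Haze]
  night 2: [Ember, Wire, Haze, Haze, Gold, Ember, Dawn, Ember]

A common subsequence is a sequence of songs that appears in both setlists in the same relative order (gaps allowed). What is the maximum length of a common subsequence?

4

Match Ember at night 1[1]=night 2[1], Wire at night 1[8]=night 2[2], Haze at night 1[9]=night 2[4], Gold at night 1[10]=night 2[5] — 4 songs in the same relative order in both. The LCS DP gives dp[12][8] = 4, so this is optimal.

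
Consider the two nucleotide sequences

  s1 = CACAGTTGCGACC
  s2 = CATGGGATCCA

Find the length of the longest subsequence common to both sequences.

8

Let dp[i][j] be the LCS length of the first i bases of s1 and the first j bases of s2. dp[i][j] = dp[i-1][j-1]+1 when the i-th and j-th bases match, else max(dp[i-1][j], dp[i][j-1]).
    ·  C  A  T  G  G  G  A  T  C  C  A
 ·  0  0  0  0  0  0  0  0  0  0  0  0
 C  0  1  1  1  1  1  1  1  1  1  1  1
 A  0  1  2  2  2  2  2  2  2  2  2  2
 C  0  1  2  2  2  2  2  2  2  3  3  3
 A  0  1  2  2  2  2  2  3  3  3  3  4
 G  0  1  2  2  3  3  3  3  3  3  3  4
 T  0  1  2  3  3  3  3  3  4  4  4  4
 T  0  1  2  3  3  3  3  3  4  4  4  4
 G  0  1  2  3  4  4  4  4  4  4  4  4
 C  0  1  2  3  4  4  4  4  4  5  5  5
 G  0  1  2  3  4  5  5  5  5  5  5  5
 A  0  1  2  3  4  5  5  6  6  6  6  6
 C  0  1  2  3  4  5  5  6  6  7  7  7
 C  0  1  2  3  4  5  5  6  6  7  8  8
dp[13][11] = 8. One LCS (by backtracking along matches): CAGGGACC.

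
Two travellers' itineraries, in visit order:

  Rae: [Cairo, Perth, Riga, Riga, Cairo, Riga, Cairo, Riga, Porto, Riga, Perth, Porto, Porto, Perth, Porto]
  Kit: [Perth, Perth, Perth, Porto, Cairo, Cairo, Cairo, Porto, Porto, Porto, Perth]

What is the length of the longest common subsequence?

Pick Cairo (Rae #1, Kit #5), then Cairo (Rae #5, Kit #6), then Cairo (Rae #7, Kit #7), then Porto (Rae #9, Kit #8), then Porto (Rae #12, Kit #9), then Porto (Rae #13, Kit #10), then Perth (Rae #14, Kit #11); all 7 stops appear in both, in order. dp[15][11] = 7 confirms this is the maximum.

7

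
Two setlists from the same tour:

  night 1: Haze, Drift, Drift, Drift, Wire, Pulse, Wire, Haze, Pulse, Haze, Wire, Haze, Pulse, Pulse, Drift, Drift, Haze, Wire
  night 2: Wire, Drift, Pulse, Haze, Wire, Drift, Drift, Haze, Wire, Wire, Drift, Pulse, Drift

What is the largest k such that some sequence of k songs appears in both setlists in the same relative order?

8

One common subsequence of length 8: Drift [4,2] → Pulse [9,3] → Haze [10,4] → Wire [11,5] → Drift [15,6] → Drift [16,7] → Haze [17,8] → Wire [18,10]. Since dp[18][13] = 8, nothing longer is possible.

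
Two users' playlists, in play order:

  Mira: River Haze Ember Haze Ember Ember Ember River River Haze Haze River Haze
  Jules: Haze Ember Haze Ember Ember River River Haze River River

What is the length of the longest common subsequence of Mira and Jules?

One common subsequence of length 9: Haze (Mira #2, Jules #1), then Ember (Mira #3, Jules #2), then Haze (Mira #4, Jules #3), then Ember (Mira #6, Jules #4), then Ember (Mira #7, Jules #5), then River (Mira #8, Jules #6), then River (Mira #9, Jules #7), then Haze (Mira #10, Jules #8), then River (Mira #12, Jules #10), and the DP table's final entry dp[13][10] is also 9, so no common subsequence is longer.

9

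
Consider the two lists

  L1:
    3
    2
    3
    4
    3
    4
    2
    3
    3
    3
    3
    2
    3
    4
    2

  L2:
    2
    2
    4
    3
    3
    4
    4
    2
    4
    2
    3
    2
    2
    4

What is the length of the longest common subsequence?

Match 3 (L1 #1, L2 #4), then 3 (L1 #3, L2 #5), then 4 (L1 #4, L2 #7), then 4 (L1 #6, L2 #9), then 2 (L1 #7, L2 #10), then 3 (L1 #8, L2 #11), then 2 (L1 #12, L2 #13), then 4 (L1 #14, L2 #14) — 8 values in the same relative order in both. The LCS DP gives dp[15][14] = 8, so this is optimal.

8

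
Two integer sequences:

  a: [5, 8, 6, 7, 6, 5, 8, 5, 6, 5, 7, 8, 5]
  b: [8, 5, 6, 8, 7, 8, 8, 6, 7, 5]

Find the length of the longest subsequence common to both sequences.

7

Let dp[i][j] be the LCS length of the first i values of a and the first j values of b. dp[i][j] = dp[i-1][j-1]+1 when the i-th and j-th values match, else max(dp[i-1][j], dp[i][j-1]).
    ·  8  5  6  8  7  8  8  6  7  5
 ·  0  0  0  0  0  0  0  0  0  0  0
 5  0  0  1  1  1  1  1  1  1  1  1
 8  0  1  1  1  2  2  2  2  2  2  2
 6  0  1  1  2  2  2  2  2  3  3  3
 7  0  1  1  2  2  3  3  3  3  4  4
 6  0  1  1  2  2  3  3  3  4  4  4
 5  0  1  2  2  2  3  3  3  4  4  5
 8  0  1  2  2  3  3  4  4  4  4  5
 5  0  1  2  2  3  3  4  4  4  4  5
 6  0  1  2  3  3  3  4  4  5  5  5
 5  0  1  2  3  3  3  4  4  5  5  6
 7  0  1  2  3  3  4  4  4  5  6  6
 8  0  1  2  3  4  4  5  5  5  6  6
 5  0  1  2  3  4  4  5  5  5  6  7
dp[13][10] = 7. One LCS (by backtracking along matches): 5, 8, 7, 8, 6, 7, 5.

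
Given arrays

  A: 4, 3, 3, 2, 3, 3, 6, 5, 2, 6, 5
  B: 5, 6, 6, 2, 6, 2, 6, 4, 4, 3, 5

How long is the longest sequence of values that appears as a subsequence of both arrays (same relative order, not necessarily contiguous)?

5

Let dp[i][j] be the LCS length of the first i values of A and the first j values of B. dp[i][j] = dp[i-1][j-1]+1 when the i-th and j-th values match, else max(dp[i-1][j], dp[i][j-1]).
    ·  5  6  6  2  6  2  6  4  4  3  5
 ·  0  0  0  0  0  0  0  0  0  0  0  0
 4  0  0  0  0  0  0  0  0  1  1  1  1
 3  0  0  0  0  0  0  0  0  1  1  2  2
 3  0  0  0  0  0  0  0  0  1  1  2  2
 2  0  0  0  0  1  1  1  1  1  1  2  2
 3  0  0  0  0  1  1  1  1  1  1  2  2
 3  0  0  0  0  1  1  1  1  1  1  2  2
 6  0  0  1  1  1  2  2  2  2  2  2  2
 5  0  1  1  1  1  2  2  2  2  2  2  3
 2  0  1  1  1  2  2  3  3  3  3  3  3
 6  0  1  2  2  2  3  3  4  4  4  4  4
 5  0  1  2  2  2  3  3  4  4  4  4  5
dp[11][11] = 5. One LCS (by backtracking along matches): 2, 6, 2, 6, 5.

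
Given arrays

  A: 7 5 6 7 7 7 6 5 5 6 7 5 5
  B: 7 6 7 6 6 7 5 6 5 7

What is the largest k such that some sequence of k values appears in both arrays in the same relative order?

8

Match 7 at A[1]=B[1]; then 6 at A[3]=B[2]; then 7 at A[6]=B[3]; then 6 at A[7]=B[4]; then 6 at A[10]=B[5]; then 7 at A[11]=B[6]; then 5 at A[12]=B[7]; then 5 at A[13]=B[9] — 8 values in the same relative order in both, and the DP table's final entry dp[13][10] is also 8, so no common subsequence is longer.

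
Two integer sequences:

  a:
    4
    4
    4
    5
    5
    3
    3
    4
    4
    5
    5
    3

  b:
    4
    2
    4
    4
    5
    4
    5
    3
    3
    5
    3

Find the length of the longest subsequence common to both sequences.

One common subsequence of length 9: 4 at a[1]=b[1]; then 4 at a[2]=b[3]; then 4 at a[3]=b[4]; then 5 at a[4]=b[5]; then 5 at a[5]=b[7]; then 3 at a[6]=b[8]; then 3 at a[7]=b[9]; then 5 at a[11]=b[10]; then 3 at a[12]=b[11]. dp[12][11] = 9 confirms this is the maximum.

9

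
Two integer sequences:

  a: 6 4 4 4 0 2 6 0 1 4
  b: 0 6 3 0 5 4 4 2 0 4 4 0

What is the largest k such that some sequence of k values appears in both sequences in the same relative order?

6

Let dp[i][j] be the LCS length of the first i values of a and the first j values of b. dp[i][j] = dp[i-1][j-1]+1 when the i-th and j-th values match, else max(dp[i-1][j], dp[i][j-1]).
    ·  0  6  3  0  5  4  4  2  0  4  4  0
 ·  0  0  0  0  0  0  0  0  0  0  0  0  0
 6  0  0  1  1  1  1  1  1  1  1  1  1  1
 4  0  0  1  1  1  1  2  2  2  2  2  2  2
 4  0  0  1  1  1  1  2  3  3  3  3  3  3
 4  0  0  1  1  1  1  2  3  3  3  4  4  4
 0  0  1  1  1  2  2  2  3  3  4  4  4  5
 2  0  1  1  1  2  2  2  3  4  4  4  4  5
 6  0  1  2  2  2  2  2  3  4  4  4  4  5
 0  0  1  2  2  3  3  3  3  4  5  5  5  5
 1  0  1  2  2  3  3  3  3  4  5  5  5  5
 4  0  1  2  2  3  3  4  4  4  5  6  6  6
dp[10][12] = 6. One LCS (by backtracking along matches): 6, 4, 4, 2, 0, 4.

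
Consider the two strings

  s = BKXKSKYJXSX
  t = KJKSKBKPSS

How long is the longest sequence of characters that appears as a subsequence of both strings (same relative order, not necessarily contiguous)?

Let dp[i][j] be the LCS length of the first i characters of s and the first j characters of t. dp[i][j] = dp[i-1][j-1]+1 when the i-th and j-th characters match, else max(dp[i-1][j], dp[i][j-1]).
    ·  K  J  K  S  K  B  K  P  S  S
 ·  0  0  0  0  0  0  0  0  0  0  0
 B  0  0  0  0  0  0  1  1  1  1  1
 K  0  1  1  1  1  1  1  2  2  2  2
 X  0  1  1  1  1  1  1  2  2  2  2
 K  0  1  1  2  2  2  2  2  2  2  2
 S  0  1  1  2  3  3  3  3  3  3  3
 K  0  1  1  2  3  4  4  4  4  4  4
 Y  0  1  1  2  3  4  4  4  4  4  4
 J  0  1  2  2  3  4  4  4  4  4  4
 X  0  1  2  2  3  4  4  4  4  4  4
 S  0  1  2  2  3  4  4  4  4  5  5
 X  0  1  2  2  3  4  4  4  4  5  5
dp[11][10] = 5. One LCS (by backtracking along matches): KKSKS.

5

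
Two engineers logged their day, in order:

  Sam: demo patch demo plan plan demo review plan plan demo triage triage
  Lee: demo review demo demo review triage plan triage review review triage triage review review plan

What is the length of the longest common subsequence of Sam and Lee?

7

Taking demo at Sam[1]=Lee[1], then demo at Sam[3]=Lee[3], then demo at Sam[6]=Lee[4], then review at Sam[7]=Lee[5], then plan at Sam[8]=Lee[7], then triage at Sam[11]=Lee[11], then triage at Sam[12]=Lee[12] gives a common subsequence of length 7. The LCS DP gives dp[12][15] = 7, so this is optimal.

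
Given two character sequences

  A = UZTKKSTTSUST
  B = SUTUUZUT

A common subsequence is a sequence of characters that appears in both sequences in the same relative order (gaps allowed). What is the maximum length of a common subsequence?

4

Let dp[i][j] be the LCS length of the first i characters of A and the first j characters of B. dp[i][j] = dp[i-1][j-1]+1 when the i-th and j-th characters match, else max(dp[i-1][j], dp[i][j-1]).
    ·  S  U  T  U  U  Z  U  T
 ·  0  0  0  0  0  0  0  0  0
 U  0  0  1  1  1  1  1  1  1
 Z  0  0  1  1  1  1  2  2  2
 T  0  0  1  2  2  2  2  2  3
 K  0  0  1  2  2  2  2  2  3
 K  0  0  1  2  2  2  2  2  3
 S  0  1  1  2  2  2  2  2  3
 T  0  1  1  2  2  2  2  2  3
 T  0  1  1  2  2  2  2  2  3
 S  0  1  1  2  2  2  2  2  3
 U  0  1  2  2  3  3  3  3  3
 S  0  1  2  2  3  3  3  3  3
 T  0  1  2  3  3  3  3  3  4
dp[12][8] = 4. One LCS (by backtracking along matches): UZUT.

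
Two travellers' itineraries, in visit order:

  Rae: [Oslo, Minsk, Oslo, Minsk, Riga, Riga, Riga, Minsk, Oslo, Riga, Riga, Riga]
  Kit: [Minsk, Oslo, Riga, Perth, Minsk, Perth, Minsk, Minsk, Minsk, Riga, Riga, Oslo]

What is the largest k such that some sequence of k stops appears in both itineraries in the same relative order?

6

Taking Oslo at Rae[1]=Kit[2], Minsk at Rae[2]=Kit[8], Minsk at Rae[4]=Kit[9], Riga at Rae[6]=Kit[10], Riga at Rae[7]=Kit[11], Oslo at Rae[9]=Kit[12] gives a common subsequence of length 6. The LCS DP gives dp[12][12] = 6, so this is optimal.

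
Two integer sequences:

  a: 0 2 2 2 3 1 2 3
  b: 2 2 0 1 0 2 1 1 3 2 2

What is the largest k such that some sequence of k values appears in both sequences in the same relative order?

Let dp[i][j] be the LCS length of the first i values of a and the first j values of b. dp[i][j] = dp[i-1][j-1]+1 when the i-th and j-th values match, else max(dp[i-1][j], dp[i][j-1]).
    ·  2  2  0  1  0  2  1  1  3  2  2
 ·  0  0  0  0  0  0  0  0  0  0  0  0
 0  0  0  0  1  1  1  1  1  1  1  1  1
 2  0  1  1  1  1  1  2  2  2  2  2  2
 2  0  1  2  2  2  2  2  2  2  2  3  3
 2  0  1  2  2  2  2  3  3  3  3  3  4
 3  0  1  2  2  2  2  3  3  3  4  4  4
 1  0  1  2  2  3  3  3  4  4  4  4  4
 2  0  1  2  2  3  3  4  4  4  4  5  5
 3  0  1  2  2  3  3  4  4  4  5  5  5
dp[8][11] = 5. One LCS (by backtracking along matches): 2, 2, 2, 3, 2.

5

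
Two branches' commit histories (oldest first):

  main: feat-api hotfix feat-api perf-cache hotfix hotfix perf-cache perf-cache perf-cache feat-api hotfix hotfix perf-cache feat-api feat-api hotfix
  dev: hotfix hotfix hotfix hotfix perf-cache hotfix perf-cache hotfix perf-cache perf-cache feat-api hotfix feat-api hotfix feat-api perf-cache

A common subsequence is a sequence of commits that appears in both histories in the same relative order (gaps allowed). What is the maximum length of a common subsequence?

10

Match hotfix [2,4]; then perf-cache [4,5]; then hotfix [5,6]; then hotfix [6,8]; then perf-cache [8,9]; then perf-cache [9,10]; then feat-api [10,11]; then hotfix [11,12]; then hotfix [12,14]; then perf-cache [13,16] — 10 commits in the same relative order in both. dp[16][16] = 10 confirms this is the maximum.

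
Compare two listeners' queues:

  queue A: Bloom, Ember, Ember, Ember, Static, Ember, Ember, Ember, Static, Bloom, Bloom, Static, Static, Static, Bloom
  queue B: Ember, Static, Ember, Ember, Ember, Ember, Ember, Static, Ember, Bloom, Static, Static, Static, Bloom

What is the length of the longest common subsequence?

Match Ember at queue A[2]=queue B[1]; then Ember at queue A[3]=queue B[3]; then Ember at queue A[4]=queue B[4]; then Ember at queue A[6]=queue B[5]; then Ember at queue A[7]=queue B[6]; then Ember at queue A[8]=queue B[7]; then Static at queue A[9]=queue B[8]; then Bloom at queue A[11]=queue B[10]; then Static at queue A[12]=queue B[11]; then Static at queue A[13]=queue B[12]; then Static at queue A[14]=queue B[13]; then Bloom at queue A[15]=queue B[14] — 12 songs in the same relative order in both, and the DP table's final entry dp[15][14] is also 12, so no common subsequence is longer.

12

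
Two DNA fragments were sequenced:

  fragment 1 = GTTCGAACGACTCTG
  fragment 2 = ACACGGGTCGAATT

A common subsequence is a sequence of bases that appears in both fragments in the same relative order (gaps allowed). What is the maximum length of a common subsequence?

Match G at fragment 1[1]=fragment 2[7], T at fragment 1[3]=fragment 2[8], C at fragment 1[4]=fragment 2[9], G at fragment 1[5]=fragment 2[10], A at fragment 1[7]=fragment 2[11], A at fragment 1[10]=fragment 2[12], T at fragment 1[12]=fragment 2[13], T at fragment 1[14]=fragment 2[14] — 8 bases in the same relative order in both. Since dp[15][14] = 8, nothing longer is possible.

8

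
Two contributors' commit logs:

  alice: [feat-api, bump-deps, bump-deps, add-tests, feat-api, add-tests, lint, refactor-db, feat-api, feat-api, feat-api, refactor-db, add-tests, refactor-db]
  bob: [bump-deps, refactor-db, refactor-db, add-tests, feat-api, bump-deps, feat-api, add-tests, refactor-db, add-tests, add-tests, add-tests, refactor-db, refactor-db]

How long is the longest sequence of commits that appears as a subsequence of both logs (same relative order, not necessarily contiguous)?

Match feat-api [1,5], then bump-deps [3,6], then feat-api [5,7], then add-tests [6,8], then refactor-db [8,9], then refactor-db [12,13], then refactor-db [14,14] — 7 commits in the same relative order in both. The LCS DP gives dp[14][14] = 7, so this is optimal.

7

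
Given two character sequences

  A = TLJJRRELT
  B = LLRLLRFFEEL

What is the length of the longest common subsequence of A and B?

Match L (A #2, B #2), then R (A #5, B #3), then R (A #6, B #6), then E (A #7, B #10), then L (A #8, B #11) — 5 characters in the same relative order in both. Since dp[9][11] = 5, nothing longer is possible.

5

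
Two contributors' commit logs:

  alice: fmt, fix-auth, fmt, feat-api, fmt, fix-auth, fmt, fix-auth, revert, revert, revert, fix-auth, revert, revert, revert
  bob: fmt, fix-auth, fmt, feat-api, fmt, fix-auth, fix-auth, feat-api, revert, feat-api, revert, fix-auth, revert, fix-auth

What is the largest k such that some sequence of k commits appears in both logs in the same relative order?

11

Pick fmt (alice #1, bob #1), then fix-auth (alice #2, bob #2), then fmt (alice #3, bob #3), then feat-api (alice #4, bob #4), then fmt (alice #5, bob #5), then fix-auth (alice #6, bob #6), then fix-auth (alice #8, bob #7), then revert (alice #9, bob #9), then revert (alice #10, bob #11), then revert (alice #11, bob #13), then fix-auth (alice #12, bob #14); all 11 commits appear in both, in order, and the DP table's final entry dp[15][14] is also 11, so no common subsequence is longer.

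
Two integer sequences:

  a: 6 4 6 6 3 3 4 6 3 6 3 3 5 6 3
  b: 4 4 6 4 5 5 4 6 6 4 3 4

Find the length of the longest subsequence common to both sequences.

6

Taking 6 at a[1]=b[3] → 4 at a[2]=b[7] → 6 at a[3]=b[8] → 6 at a[4]=b[9] → 3 at a[6]=b[11] → 4 at a[7]=b[12] gives a common subsequence of length 6. dp[15][12] = 6 confirms this is the maximum.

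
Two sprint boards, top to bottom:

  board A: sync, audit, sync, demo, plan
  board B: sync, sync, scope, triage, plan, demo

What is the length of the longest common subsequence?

Match sync at board A[1]=board B[1] → sync at board A[3]=board B[2] → demo at board A[4]=board B[6] — 3 tasks in the same relative order in both. dp[5][6] = 3 confirms this is the maximum.

3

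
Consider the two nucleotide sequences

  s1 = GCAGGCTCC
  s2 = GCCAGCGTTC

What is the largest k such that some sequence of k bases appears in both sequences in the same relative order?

7

Taking G (s1 #1, s2 #1); then C (s1 #2, s2 #3); then A (s1 #3, s2 #4); then G (s1 #4, s2 #5); then G (s1 #5, s2 #7); then T (s1 #7, s2 #9); then C (s1 #9, s2 #10) gives a common subsequence of length 7. dp[9][10] = 7 confirms this is the maximum.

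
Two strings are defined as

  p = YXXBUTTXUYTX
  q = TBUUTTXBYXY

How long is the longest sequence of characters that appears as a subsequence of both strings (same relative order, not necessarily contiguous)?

7

Taking B [4,2], U [5,4], T [6,5], T [7,6], X [8,7], Y [10,9], X [12,10] gives a common subsequence of length 7. dp[12][11] = 7 confirms this is the maximum.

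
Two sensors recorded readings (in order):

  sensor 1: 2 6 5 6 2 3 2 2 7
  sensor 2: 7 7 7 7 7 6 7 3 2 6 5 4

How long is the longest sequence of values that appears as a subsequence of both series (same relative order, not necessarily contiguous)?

Pick 2 [1,9], 6 [2,10], 5 [3,11]; all 3 values appear in both, in order. dp[9][12] = 3 confirms this is the maximum.

3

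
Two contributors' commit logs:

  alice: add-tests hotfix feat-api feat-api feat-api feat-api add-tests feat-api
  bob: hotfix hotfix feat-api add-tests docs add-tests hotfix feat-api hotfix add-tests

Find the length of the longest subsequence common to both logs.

Taking add-tests [1,6], hotfix [2,7], feat-api [3,8], add-tests [7,10] gives a common subsequence of length 4. Since dp[8][10] = 4, nothing longer is possible.

4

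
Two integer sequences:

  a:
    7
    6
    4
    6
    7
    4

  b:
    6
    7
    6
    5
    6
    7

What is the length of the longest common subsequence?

Pick 7 [1,2]; then 6 [2,3]; then 6 [4,5]; then 7 [5,6]; all 4 values appear in both, in order, and the DP table's final entry dp[6][6] is also 4, so no common subsequence is longer.

4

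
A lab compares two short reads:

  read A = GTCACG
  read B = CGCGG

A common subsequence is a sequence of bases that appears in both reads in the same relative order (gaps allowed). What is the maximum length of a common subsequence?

Let dp[i][j] be the LCS length of the first i bases of read A and the first j bases of read B. dp[i][j] = dp[i-1][j-1]+1 when the i-th and j-th bases match, else max(dp[i-1][j], dp[i][j-1]).
    ·  C  G  C  G  G
 ·  0  0  0  0  0  0
 G  0  0  1  1  1  1
 T  0  0  1  1  1  1
 C  0  1  1  2  2  2
 A  0  1  1  2  2  2
 C  0  1  1  2  2  2
 G  0  1  2  2  3  3
dp[6][5] = 3. One LCS (by backtracking along matches): GCG.

3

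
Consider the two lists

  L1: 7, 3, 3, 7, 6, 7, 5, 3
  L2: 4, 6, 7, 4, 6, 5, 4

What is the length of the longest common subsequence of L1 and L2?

3

One common subsequence of length 3: 7 (L1 #1, L2 #3), 6 (L1 #5, L2 #5), 5 (L1 #7, L2 #6). Since dp[8][7] = 3, nothing longer is possible.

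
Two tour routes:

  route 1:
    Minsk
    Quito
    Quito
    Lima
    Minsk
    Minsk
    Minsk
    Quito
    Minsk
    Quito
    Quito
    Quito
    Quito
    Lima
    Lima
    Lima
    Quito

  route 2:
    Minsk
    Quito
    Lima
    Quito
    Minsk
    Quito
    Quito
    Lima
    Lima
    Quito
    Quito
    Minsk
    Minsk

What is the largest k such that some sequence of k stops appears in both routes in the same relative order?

Match Minsk [1,1], Quito [3,2], Lima [4,3], Quito [8,4], Minsk [9,5], Quito [12,6], Quito [13,7], Lima [14,8], Lima [15,9], Quito [17,11] — 10 stops in the same relative order in both. Since dp[17][13] = 10, nothing longer is possible.

10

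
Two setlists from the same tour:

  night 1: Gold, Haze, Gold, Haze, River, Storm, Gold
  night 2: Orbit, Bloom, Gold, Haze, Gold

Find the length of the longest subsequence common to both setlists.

3

Match Gold [3,3], then Haze [4,4], then Gold [7,5] — 3 songs in the same relative order in both. The LCS DP gives dp[7][5] = 3, so this is optimal.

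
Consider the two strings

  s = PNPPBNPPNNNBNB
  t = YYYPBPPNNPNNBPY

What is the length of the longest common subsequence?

Pick P [4,4]; then B [5,5]; then P [7,6]; then P [8,7]; then N [9,8]; then N [10,9]; then N [11,11]; then N [13,12]; then B [14,13]; all 9 characters appear in both, in order. The LCS DP gives dp[14][15] = 9, so this is optimal.

9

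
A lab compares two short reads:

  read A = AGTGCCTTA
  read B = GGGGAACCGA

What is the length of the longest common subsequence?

One common subsequence of length 5: G [2,3] → G [4,4] → C [5,7] → C [6,8] → A [9,10]. dp[9][10] = 5 confirms this is the maximum.

5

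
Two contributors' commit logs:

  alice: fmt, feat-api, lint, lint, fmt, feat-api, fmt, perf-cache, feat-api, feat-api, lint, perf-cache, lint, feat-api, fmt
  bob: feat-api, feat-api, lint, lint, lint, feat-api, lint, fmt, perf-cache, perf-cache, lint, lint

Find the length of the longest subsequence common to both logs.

Match feat-api at alice[2]=bob[2] → lint at alice[3]=bob[4] → lint at alice[4]=bob[5] → feat-api at alice[6]=bob[6] → fmt at alice[7]=bob[8] → perf-cache at alice[8]=bob[10] → lint at alice[11]=bob[11] → lint at alice[13]=bob[12] — 8 commits in the same relative order in both. dp[15][12] = 8 confirms this is the maximum.

8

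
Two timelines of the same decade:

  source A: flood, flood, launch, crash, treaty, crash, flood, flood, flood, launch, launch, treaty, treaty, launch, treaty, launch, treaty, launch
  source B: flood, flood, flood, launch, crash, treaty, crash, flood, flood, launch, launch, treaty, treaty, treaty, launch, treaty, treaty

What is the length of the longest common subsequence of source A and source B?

15

Match flood [1,2], then flood [2,3], then launch [3,4], then crash [4,5], then treaty [5,6], then crash [6,7], then flood [8,8], then flood [9,9], then launch [10,10], then launch [11,11], then treaty [12,13], then treaty [13,14], then launch [14,15], then treaty [15,16], then treaty [17,17] — 15 events in the same relative order in both. The LCS DP gives dp[18][17] = 15, so this is optimal.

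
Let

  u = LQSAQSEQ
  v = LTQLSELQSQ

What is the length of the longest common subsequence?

6

Let dp[i][j] be the LCS length of the first i characters of u and the first j characters of v. dp[i][j] = dp[i-1][j-1]+1 when the i-th and j-th characters match, else max(dp[i-1][j], dp[i][j-1]).
    ·  L  T  Q  L  S  E  L  Q  S  Q
 ·  0  0  0  0  0  0  0  0  0  0  0
 L  0  1  1  1  1  1  1  1  1  1  1
 Q  0  1  1  2  2  2  2  2  2  2  2
 S  0  1  1  2  2  3  3  3  3  3  3
 A  0  1  1  2  2  3  3  3  3  3  3
 Q  0  1  1  2  2  3  3  3  4  4  4
 S  0  1  1  2  2  3  3  3  4  5  5
 E  0  1  1  2  2  3  4  4  4  5  5
 Q  0  1  1  2  2  3  4  4  5  5  6
dp[8][10] = 6. One LCS (by backtracking along matches): LQSQSQ.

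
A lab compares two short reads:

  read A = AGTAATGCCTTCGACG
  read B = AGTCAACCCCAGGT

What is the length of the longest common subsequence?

Pick A (read A #1, read B #1) → G (read A #2, read B #2) → T (read A #3, read B #3) → A (read A #4, read B #5) → A (read A #5, read B #6) → C (read A #8, read B #8) → C (read A #9, read B #9) → C (read A #12, read B #10) → G (read A #13, read B #12) → G (read A #16, read B #13); all 10 bases appear in both, in order. The LCS DP gives dp[16][14] = 10, so this is optimal.

10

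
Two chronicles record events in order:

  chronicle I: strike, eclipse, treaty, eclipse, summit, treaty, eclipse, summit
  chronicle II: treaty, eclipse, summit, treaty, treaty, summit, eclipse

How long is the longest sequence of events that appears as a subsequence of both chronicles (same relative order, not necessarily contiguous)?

Pick treaty at chronicle I[3]=chronicle II[1], eclipse at chronicle I[4]=chronicle II[2], summit at chronicle I[5]=chronicle II[3], treaty at chronicle I[6]=chronicle II[5], eclipse at chronicle I[7]=chronicle II[7]; all 5 events appear in both, in order, and the DP table's final entry dp[8][7] is also 5, so no common subsequence is longer.

5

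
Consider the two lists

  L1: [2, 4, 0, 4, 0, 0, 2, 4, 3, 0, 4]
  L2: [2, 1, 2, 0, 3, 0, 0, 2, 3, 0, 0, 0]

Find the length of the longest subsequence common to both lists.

7

Let dp[i][j] be the LCS length of the first i values of L1 and the first j values of L2. dp[i][j] = dp[i-1][j-1]+1 when the i-th and j-th values match, else max(dp[i-1][j], dp[i][j-1]).
    ·  2  1  2  0  3  0  0  2  3  0  0  0
 ·  0  0  0  0  0  0  0  0  0  0  0  0  0
 2  0  1  1  1  1  1  1  1  1  1  1  1  1
 4  0  1  1  1  1  1  1  1  1  1  1  1  1
 0  0  1  1  1  2  2  2  2  2  2  2  2  2
 4  0  1  1  1  2  2  2  2  2  2  2  2  2
 0  0  1  1  1  2  2  3  3  3  3  3  3  3
 0  0  1  1  1  2  2  3  4  4  4  4  4  4
 2  0  1  1  2  2  2  3  4  5  5  5  5  5
 4  0  1  1  2  2  2  3  4  5  5  5  5  5
 3  0  1  1  2  2  3  3  4  5  6  6  6  6
 0  0  1  1  2  3  3  4  4  5  6  7  7  7
 4  0  1  1  2  3  3  4  4  5  6  7  7  7
dp[11][12] = 7. One LCS (by backtracking along matches): 2, 0, 0, 0, 2, 3, 0.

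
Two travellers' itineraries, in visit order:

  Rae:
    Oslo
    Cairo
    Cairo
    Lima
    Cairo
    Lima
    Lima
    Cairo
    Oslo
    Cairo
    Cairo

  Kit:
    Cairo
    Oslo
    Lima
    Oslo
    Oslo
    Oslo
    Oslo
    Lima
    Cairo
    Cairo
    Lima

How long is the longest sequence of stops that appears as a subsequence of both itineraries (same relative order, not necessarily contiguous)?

5

Match Oslo at Rae[1]=Kit[2], then Lima at Rae[4]=Kit[3], then Lima at Rae[7]=Kit[8], then Cairo at Rae[8]=Kit[9], then Cairo at Rae[10]=Kit[10] — 5 stops in the same relative order in both. dp[11][11] = 5 confirms this is the maximum.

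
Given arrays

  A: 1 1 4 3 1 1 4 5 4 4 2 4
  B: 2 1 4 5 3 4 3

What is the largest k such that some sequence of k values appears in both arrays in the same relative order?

Let dp[i][j] be the LCS length of the first i values of A and the first j values of B. dp[i][j] = dp[i-1][j-1]+1 when the i-th and j-th values match, else max(dp[i-1][j], dp[i][j-1]).
    ·  2  1  4  5  3  4  3
 ·  0  0  0  0  0  0  0  0
 1  0  0  1  1  1  1  1  1
 1  0  0  1  1  1  1  1  1
 4  0  0  1  2  2  2  2  2
 3  0  0  1  2  2  3  3  3
 1  0  0  1  2  2  3  3  3
 1  0  0  1  2  2  3  3  3
 4  0  0  1  2  2  3  4  4
 5  0  0  1  2  3  3  4  4
 4  0  0  1  2  3  3  4  4
 4  0  0  1  2  3  3  4  4
 2  0  1  1  2  3  3  4  4
 4  0  1  1  2  3  3  4  4
dp[12][7] = 4. One LCS (by backtracking along matches): 1, 4, 3, 4.

4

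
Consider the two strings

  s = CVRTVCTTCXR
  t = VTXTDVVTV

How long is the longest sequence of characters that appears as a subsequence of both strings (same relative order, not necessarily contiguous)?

Let dp[i][j] be the LCS length of the first i characters of s and the first j characters of t. dp[i][j] = dp[i-1][j-1]+1 when the i-th and j-th characters match, else max(dp[i-1][j], dp[i][j-1]).
    ·  V  T  X  T  D  V  V  T  V
 ·  0  0  0  0  0  0  0  0  0  0
 C  0  0  0  0  0  0  0  0  0  0
 V  0  1  1  1  1  1  1  1  1  1
 R  0  1  1  1  1  1  1  1  1  1
 T  0  1  2  2  2  2  2  2  2  2
 V  0  1  2  2  2  2  3  3  3  3
 C  0  1  2  2  2  2  3  3  3  3
 T  0  1  2  2  3  3  3  3  4  4
 T  0  1  2  2  3  3  3  3  4  4
 C  0  1  2  2  3  3  3  3  4  4
 X  0  1  2  3  3  3  3  3  4  4
 R  0  1  2  3  3  3  3  3  4  4
dp[11][9] = 4. One LCS (by backtracking along matches): VTVT.

4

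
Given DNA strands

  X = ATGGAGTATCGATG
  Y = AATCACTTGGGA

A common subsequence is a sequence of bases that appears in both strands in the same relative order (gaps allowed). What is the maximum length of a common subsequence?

Match A at X[1]=Y[2]; then T at X[2]=Y[3]; then A at X[5]=Y[5]; then T at X[7]=Y[7]; then T at X[9]=Y[8]; then G at X[11]=Y[11]; then A at X[12]=Y[12] — 7 bases in the same relative order in both. Since dp[14][12] = 7, nothing longer is possible.

7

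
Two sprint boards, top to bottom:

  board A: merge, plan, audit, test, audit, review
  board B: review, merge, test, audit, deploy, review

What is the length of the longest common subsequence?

4

Taking merge (board A #1, board B #2), then test (board A #4, board B #3), then audit (board A #5, board B #4), then review (board A #6, board B #6) gives a common subsequence of length 4. The LCS DP gives dp[6][6] = 4, so this is optimal.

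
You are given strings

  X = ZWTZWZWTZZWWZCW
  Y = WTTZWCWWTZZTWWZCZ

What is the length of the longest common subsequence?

Match W (X #2, Y #1); then T (X #3, Y #3); then Z (X #4, Y #4); then W (X #5, Y #7); then W (X #7, Y #8); then T (X #8, Y #9); then Z (X #9, Y #10); then Z (X #10, Y #11); then W (X #11, Y #13); then W (X #12, Y #14); then Z (X #13, Y #15); then C (X #14, Y #16) — 12 characters in the same relative order in both, and the DP table's final entry dp[15][17] is also 12, so no common subsequence is longer.

12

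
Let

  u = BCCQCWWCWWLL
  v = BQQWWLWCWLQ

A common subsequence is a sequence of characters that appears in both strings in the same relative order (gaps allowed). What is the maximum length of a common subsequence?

7

Pick B at u[1]=v[1]; then Q at u[4]=v[3]; then W at u[6]=v[5]; then W at u[7]=v[7]; then C at u[8]=v[8]; then W at u[10]=v[9]; then L at u[11]=v[10]; all 7 characters appear in both, in order. The LCS DP gives dp[12][11] = 7, so this is optimal.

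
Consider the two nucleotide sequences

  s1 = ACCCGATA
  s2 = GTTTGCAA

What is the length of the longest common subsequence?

3

Let dp[i][j] be the LCS length of the first i bases of s1 and the first j bases of s2. dp[i][j] = dp[i-1][j-1]+1 when the i-th and j-th bases match, else max(dp[i-1][j], dp[i][j-1]).
    ·  G  T  T  T  G  C  A  A
 ·  0  0  0  0  0  0  0  0  0
 A  0  0  0  0  0  0  0  1  1
 C  0  0  0  0  0  0  1  1  1
 C  0  0  0  0  0  0  1  1  1
 C  0  0  0  0  0  0  1  1  1
 G  0  1  1  1  1  1  1  1  1
 A  0  1  1  1  1  1  1  2  2
 T  0  1  2  2  2  2  2  2  2
 A  0  1  2  2  2  2  2  3  3
dp[8][8] = 3. One LCS (by backtracking along matches): CAA.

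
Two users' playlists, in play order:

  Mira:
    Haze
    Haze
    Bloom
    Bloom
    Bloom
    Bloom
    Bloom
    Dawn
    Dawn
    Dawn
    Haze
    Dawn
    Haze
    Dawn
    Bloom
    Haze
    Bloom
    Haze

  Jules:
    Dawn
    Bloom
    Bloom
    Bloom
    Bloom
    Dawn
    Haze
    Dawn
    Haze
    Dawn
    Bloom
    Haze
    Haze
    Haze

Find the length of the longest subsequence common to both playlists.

Taking Bloom (Mira #4, Jules #2) → Bloom (Mira #5, Jules #3) → Bloom (Mira #6, Jules #4) → Bloom (Mira #7, Jules #5) → Dawn (Mira #10, Jules #6) → Haze (Mira #11, Jules #7) → Dawn (Mira #12, Jules #8) → Haze (Mira #13, Jules #9) → Dawn (Mira #14, Jules #10) → Bloom (Mira #15, Jules #11) → Haze (Mira #16, Jules #13) → Haze (Mira #18, Jules #14) gives a common subsequence of length 12. The LCS DP gives dp[18][14] = 12, so this is optimal.

12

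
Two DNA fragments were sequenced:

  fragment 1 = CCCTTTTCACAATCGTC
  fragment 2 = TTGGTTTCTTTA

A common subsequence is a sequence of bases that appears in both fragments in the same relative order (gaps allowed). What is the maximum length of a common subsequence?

Taking T (fragment 1 #4, fragment 2 #2) → T (fragment 1 #5, fragment 2 #5) → T (fragment 1 #6, fragment 2 #6) → T (fragment 1 #7, fragment 2 #7) → C (fragment 1 #8, fragment 2 #8) → T (fragment 1 #13, fragment 2 #10) → T (fragment 1 #16, fragment 2 #11) gives a common subsequence of length 7. The LCS DP gives dp[17][12] = 7, so this is optimal.

7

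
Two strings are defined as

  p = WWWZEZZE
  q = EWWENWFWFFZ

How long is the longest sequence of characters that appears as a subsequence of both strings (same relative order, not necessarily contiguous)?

One common subsequence of length 4: W at p[1]=q[3], W at p[2]=q[6], W at p[3]=q[8], Z at p[7]=q[11]. Since dp[8][11] = 4, nothing longer is possible.

4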